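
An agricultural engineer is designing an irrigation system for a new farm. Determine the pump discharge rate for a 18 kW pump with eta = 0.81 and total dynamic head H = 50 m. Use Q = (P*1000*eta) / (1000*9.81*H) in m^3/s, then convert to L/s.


Q = (P * 1000 * eta) / (rho * g * H)
  = (18 * 1000 * 0.81) / (1000 * 9.81 * 50)
  = 14580 / 490500
  = 0.02972 m^3/s = 29.72 L/s


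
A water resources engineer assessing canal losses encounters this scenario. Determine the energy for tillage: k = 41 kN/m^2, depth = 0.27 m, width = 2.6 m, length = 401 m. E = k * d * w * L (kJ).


E = k * d * w * L
  = 41 * 0.27 * 2.6 * 401
  = 11541.58 kJ


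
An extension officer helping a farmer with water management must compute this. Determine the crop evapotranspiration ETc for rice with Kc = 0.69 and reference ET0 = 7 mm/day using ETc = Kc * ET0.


ETc = Kc * ET0
    = 0.69 * 7
    = 4.83 mm/day


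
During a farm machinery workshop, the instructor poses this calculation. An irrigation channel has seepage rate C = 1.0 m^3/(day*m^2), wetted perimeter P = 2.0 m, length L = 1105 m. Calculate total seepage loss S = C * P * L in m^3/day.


S = C * P * L
  = 1.0 * 2.0 * 1105
  = 2210 m^3/day


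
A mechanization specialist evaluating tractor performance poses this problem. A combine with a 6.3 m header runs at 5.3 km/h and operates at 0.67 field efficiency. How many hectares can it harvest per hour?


C = w * v * eta_f / 10
  = 6.3 * 5.3 * 0.67 / 10
  = 22.37 / 10
  = 2.24 ha/h


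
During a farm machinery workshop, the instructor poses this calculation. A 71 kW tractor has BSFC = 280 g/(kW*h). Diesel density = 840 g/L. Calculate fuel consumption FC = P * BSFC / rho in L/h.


FC = P * BSFC / rho_fuel
   = 71 * 280 / 840
   = 19880 / 840
   = 23.67 L/h


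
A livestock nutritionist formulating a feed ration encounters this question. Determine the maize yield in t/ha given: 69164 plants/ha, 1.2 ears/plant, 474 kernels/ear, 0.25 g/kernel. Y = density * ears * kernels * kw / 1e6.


Y = density * ears * kernels * kw
  = 69164 * 1.2 * 474 * 0.25 g/ha
  = 9835120.80 g/ha
  = 9835.12 kg/ha = 9.84 t/ha


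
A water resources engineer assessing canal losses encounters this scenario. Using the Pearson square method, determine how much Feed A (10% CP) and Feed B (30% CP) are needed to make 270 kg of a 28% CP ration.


parts_A = CP_b - target = 30 - 28 = 2
parts_B = target - CP_a = 28 - 10 = 18
total_parts = 2 + 18 = 20
Feed A = 270 * 2 / 20 = 27 kg
Feed B = 270 * 18 / 20 = 243 kg

27 kg


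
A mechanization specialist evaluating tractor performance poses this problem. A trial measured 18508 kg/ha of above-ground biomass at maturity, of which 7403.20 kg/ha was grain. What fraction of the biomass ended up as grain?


HI = grain_yield / biomass
   = 7403.20 / 18508
   = 0.40


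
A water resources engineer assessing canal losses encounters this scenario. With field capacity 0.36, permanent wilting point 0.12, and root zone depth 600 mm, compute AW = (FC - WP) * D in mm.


AW = (FC - WP) * D
   = (0.36 - 0.12) * 600
   = 0.24 * 600
   = 144 mm


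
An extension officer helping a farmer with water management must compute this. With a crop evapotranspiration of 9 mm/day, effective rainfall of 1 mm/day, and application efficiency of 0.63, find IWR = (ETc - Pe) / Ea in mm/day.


IWR = (ETc - Pe) / Ea
    = (9 - 1) / 0.63
    = 8 / 0.63
    = 12.70 mm/day


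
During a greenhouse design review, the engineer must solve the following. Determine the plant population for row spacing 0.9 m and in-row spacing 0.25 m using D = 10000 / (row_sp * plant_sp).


D = 10000 / (row_sp * plant_sp)
  = 10000 / (0.9 * 0.25)
  = 10000 / 0.2250
  = 44444.44 plants/ha


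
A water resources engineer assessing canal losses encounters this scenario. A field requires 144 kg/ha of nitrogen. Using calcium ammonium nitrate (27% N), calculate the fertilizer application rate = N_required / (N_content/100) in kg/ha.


Rate = N_required / (N_content / 100)
     = 144 / (27 / 100)
     = 144 / 0.27
     = 533.33 kg/ha


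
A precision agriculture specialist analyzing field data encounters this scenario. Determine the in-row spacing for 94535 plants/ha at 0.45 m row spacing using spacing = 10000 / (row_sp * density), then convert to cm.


spacing = 10000 / (row_sp * density)
        = 10000 / (0.45 * 94535)
        = 10000 / 42540.75
        = 0.23507 m = 23.51 cm


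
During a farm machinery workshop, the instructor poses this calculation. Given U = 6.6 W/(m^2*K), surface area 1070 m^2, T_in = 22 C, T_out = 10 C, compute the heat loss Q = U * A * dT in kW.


dT = 22 - (10) = 12 K
Q = U * A * dT
  = 6.6 * 1070 * 12
  = 84744 W = 84.74 kW


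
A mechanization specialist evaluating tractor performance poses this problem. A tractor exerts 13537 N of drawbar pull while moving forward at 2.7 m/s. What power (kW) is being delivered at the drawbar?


P = F * v / 1000
  = 13537 * 2.7 / 1000
  = 36549.90 / 1000
  = 36.55 kW


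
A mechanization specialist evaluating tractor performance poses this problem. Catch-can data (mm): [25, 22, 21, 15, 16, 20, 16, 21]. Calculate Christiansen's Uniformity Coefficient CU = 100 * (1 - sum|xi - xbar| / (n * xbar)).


xbar = 156 / 8 = 19.500
sum|xi - xbar| = 23
CU = 100 * (1 - 23 / (8 * 19.500))
   = 100 * (1 - 0.1474)
   = 85.26%


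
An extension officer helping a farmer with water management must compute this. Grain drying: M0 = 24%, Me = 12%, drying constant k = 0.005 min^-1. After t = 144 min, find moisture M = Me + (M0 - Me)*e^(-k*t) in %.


M = Me + (M0 - Me) * e^(-k*t)
  = 12 + (24 - 12) * e^(-0.005*144)
  = 12 + 12 * e^(-0.720)
  = 12 + 12 * 0.48675
  = 12 + 5.8410
  = 17.84%


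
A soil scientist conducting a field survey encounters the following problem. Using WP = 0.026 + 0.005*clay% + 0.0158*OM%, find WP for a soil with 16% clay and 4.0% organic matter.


WP = 0.026 + 0.005*16 + 0.0158*4.0
   = 0.026 + 0.0800 + 0.0632
   = 0.1692


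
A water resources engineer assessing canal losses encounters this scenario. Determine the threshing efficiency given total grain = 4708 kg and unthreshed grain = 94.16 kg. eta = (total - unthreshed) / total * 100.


eta = (total - unthreshed) / total * 100
    = (4708 - 94.16) / 4708 * 100
    = 4613.84 / 4708 * 100
    = 98%


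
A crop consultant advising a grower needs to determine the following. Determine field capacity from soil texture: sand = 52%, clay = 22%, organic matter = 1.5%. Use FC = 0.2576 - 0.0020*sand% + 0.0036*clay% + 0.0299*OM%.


FC = 0.2576 - 0.0020*52 + 0.0036*22 + 0.0299*1.5
   = 0.2576 - 0.1040 + 0.0792 + 0.0449
   = 0.2777


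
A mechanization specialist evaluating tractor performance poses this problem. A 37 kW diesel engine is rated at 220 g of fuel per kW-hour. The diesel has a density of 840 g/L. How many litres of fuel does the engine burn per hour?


FC = P * BSFC / rho_fuel
   = 37 * 220 / 840
   = 8140 / 840
   = 9.69 L/h


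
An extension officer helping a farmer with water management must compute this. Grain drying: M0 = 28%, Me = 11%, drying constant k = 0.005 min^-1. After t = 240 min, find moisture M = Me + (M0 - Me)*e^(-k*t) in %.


M = Me + (M0 - Me) * e^(-k*t)
  = 11 + (28 - 11) * e^(-0.005*240)
  = 11 + 17 * e^(-1.200)
  = 11 + 17 * 0.30119
  = 11 + 5.1203
  = 16.12%


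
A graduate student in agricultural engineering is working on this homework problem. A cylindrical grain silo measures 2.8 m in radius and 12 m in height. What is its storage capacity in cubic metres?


V = pi * r^2 * h
  = pi * 2.8^2 * 12
  = pi * 7.84 * 12
  = 295.56 m^3


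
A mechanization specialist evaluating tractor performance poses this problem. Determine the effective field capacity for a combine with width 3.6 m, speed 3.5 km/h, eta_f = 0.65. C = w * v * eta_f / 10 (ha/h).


C = w * v * eta_f / 10
  = 3.6 * 3.5 * 0.65 / 10
  = 8.19 / 10
  = 0.82 ha/h


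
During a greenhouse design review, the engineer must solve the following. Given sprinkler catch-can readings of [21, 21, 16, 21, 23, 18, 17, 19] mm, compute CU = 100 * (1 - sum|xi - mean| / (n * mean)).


xbar = 156 / 8 = 19.500
sum|xi - xbar| = 16
CU = 100 * (1 - 16 / (8 * 19.500))
   = 100 * (1 - 0.1026)
   = 89.74%


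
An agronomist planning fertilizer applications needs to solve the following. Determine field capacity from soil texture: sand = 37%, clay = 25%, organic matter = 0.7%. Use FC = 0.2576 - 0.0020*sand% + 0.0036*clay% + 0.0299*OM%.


FC = 0.2576 - 0.0020*37 + 0.0036*25 + 0.0299*0.7
   = 0.2576 - 0.0740 + 0.0900 + 0.0209
   = 0.2945


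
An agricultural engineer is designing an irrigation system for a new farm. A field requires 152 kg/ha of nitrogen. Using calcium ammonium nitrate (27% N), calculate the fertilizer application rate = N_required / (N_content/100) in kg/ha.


Rate = N_required / (N_content / 100)
     = 152 / (27 / 100)
     = 152 / 0.27
     = 562.96 kg/ha


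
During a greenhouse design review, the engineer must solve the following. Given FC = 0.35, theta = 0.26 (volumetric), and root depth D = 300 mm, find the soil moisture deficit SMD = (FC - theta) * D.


SMD = (FC - theta) * D
    = (0.35 - 0.26) * 300
    = 0.090 * 300
    = 27 mm


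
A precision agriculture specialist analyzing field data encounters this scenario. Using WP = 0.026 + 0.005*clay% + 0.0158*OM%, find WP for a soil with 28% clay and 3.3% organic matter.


WP = 0.026 + 0.005*28 + 0.0158*3.3
   = 0.026 + 0.1400 + 0.0521
   = 0.2181


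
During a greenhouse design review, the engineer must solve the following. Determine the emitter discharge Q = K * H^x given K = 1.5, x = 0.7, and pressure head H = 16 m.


Q = K * H^x
  = 1.5 * 16^0.7
  = 1.5 * 6.9644
  = 10.45 L/h


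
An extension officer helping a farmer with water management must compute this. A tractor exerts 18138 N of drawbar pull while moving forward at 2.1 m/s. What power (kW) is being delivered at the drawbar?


P = F * v / 1000
  = 18138 * 2.1 / 1000
  = 38089.80 / 1000
  = 38.09 kW


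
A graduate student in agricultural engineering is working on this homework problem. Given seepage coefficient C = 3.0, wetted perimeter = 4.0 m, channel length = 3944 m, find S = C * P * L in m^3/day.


S = C * P * L
  = 3.0 * 4.0 * 3944
  = 47328 m^3/day


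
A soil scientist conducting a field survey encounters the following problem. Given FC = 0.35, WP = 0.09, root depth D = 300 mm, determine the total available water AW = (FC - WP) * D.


AW = (FC - WP) * D
   = (0.35 - 0.09) * 300
   = 0.26 * 300
   = 78 mm


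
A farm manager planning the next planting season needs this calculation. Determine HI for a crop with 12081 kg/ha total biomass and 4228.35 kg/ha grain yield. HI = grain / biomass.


HI = grain_yield / biomass
   = 4228.35 / 12081
   = 0.35


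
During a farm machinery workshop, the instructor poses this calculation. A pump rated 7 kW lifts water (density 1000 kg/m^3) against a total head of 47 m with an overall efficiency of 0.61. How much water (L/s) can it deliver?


Q = (P * 1000 * eta) / (rho * g * H)
  = (7 * 1000 * 0.61) / (1000 * 9.81 * 47)
  = 4270 / 461070
  = 0.00926 m^3/s = 9.26 L/s


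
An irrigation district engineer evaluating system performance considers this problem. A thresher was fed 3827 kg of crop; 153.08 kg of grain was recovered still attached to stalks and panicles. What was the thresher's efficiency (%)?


eta = (total - unthreshed) / total * 100
    = (3827 - 153.08) / 3827 * 100
    = 3673.92 / 3827 * 100
    = 96%


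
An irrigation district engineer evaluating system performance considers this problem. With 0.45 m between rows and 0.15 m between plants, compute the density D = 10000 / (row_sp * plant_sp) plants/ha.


D = 10000 / (row_sp * plant_sp)
  = 10000 / (0.45 * 0.15)
  = 10000 / 0.0675
  = 148148.15 plants/ha


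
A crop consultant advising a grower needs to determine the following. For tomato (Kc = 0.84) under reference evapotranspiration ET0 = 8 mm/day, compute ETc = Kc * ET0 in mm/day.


ETc = Kc * ET0
    = 0.84 * 8
    = 6.72 mm/day


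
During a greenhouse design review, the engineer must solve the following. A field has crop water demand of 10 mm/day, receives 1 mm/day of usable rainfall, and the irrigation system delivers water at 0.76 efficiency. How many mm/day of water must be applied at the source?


IWR = (ETc - Pe) / Ea
    = (10 - 1) / 0.76
    = 9 / 0.76
    = 11.84 mm/day


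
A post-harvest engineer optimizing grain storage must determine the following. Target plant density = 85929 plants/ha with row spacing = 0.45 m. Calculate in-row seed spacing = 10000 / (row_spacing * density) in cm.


spacing = 10000 / (row_sp * density)
        = 10000 / (0.45 * 85929)
        = 10000 / 38668.05
        = 0.25861 m = 25.86 cm


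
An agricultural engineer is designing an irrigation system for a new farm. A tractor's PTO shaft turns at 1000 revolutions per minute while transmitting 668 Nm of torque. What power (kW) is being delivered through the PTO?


P = 2*pi*n*T / 60000
  = 2*pi * 1000 * 668 / 60000
  = 4197167.79 / 60000
  = 69.95 kW


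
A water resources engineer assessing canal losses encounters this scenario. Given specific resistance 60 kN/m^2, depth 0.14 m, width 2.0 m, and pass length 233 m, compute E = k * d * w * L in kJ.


E = k * d * w * L
  = 60 * 0.14 * 2.0 * 233
  = 3914.40 kJ


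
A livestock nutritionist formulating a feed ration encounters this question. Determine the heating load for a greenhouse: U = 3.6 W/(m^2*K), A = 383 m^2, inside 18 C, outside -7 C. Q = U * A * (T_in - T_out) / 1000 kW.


dT = 18 - (-7) = 25 K
Q = U * A * dT
  = 3.6 * 383 * 25
  = 34470 W = 34.47 kW


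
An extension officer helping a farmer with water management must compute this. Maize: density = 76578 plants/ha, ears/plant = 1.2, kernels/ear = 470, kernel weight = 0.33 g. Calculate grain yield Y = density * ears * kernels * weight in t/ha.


Y = density * ears * kernels * kw
  = 76578 * 1.2 * 470 * 0.33 g/ha
  = 14252697.36 g/ha
  = 14252.70 kg/ha = 14.25 t/ha


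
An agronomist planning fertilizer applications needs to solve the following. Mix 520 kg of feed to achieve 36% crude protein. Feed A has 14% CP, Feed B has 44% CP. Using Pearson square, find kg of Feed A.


parts_A = CP_b - target = 44 - 36 = 8
parts_B = target - CP_a = 36 - 14 = 22
total_parts = 8 + 22 = 30
Feed A = 520 * 8 / 30 = 138.67 kg
Feed B = 520 * 22 / 30 = 381.33 kg

138.67 kg


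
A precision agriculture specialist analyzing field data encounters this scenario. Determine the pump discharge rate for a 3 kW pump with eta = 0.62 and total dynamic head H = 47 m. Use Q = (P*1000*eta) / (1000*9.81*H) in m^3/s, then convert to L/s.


Q = (P * 1000 * eta) / (rho * g * H)
  = (3 * 1000 * 0.62) / (1000 * 9.81 * 47)
  = 1860 / 461070
  = 0.00403 m^3/s = 4.03 L/s


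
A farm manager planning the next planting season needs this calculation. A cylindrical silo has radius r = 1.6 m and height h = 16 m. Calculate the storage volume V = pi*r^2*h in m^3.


V = pi * r^2 * h
  = pi * 1.6^2 * 16
  = pi * 2.56 * 16
  = 128.68 m^3


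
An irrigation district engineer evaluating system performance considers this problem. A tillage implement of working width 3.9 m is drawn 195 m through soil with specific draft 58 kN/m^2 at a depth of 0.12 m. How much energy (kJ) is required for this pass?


E = k * d * w * L
  = 58 * 0.12 * 3.9 * 195
  = 5293.08 kJ


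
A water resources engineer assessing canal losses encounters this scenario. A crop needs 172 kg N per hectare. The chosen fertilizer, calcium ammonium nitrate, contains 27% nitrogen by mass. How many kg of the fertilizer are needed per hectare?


Rate = N_required / (N_content / 100)
     = 172 / (27 / 100)
     = 172 / 0.27
     = 637.04 kg/ha


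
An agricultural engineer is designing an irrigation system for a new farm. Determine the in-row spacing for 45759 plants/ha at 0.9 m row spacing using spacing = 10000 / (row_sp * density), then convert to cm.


spacing = 10000 / (row_sp * density)
        = 10000 / (0.9 * 45759)
        = 10000 / 41183.10
        = 0.24282 m = 24.28 cm


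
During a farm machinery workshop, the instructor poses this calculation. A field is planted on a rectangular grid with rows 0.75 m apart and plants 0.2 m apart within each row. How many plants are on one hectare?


D = 10000 / (row_sp * plant_sp)
  = 10000 / (0.75 * 0.2)
  = 10000 / 0.1500
  = 66666.67 plants/ha


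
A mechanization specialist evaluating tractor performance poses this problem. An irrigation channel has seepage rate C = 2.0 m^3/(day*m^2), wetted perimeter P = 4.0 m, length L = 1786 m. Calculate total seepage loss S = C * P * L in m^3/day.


S = C * P * L
  = 2.0 * 4.0 * 1786
  = 14288 m^3/day


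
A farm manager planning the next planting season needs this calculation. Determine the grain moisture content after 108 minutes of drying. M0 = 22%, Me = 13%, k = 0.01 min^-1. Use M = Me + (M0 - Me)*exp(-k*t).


M = Me + (M0 - Me) * e^(-k*t)
  = 13 + (22 - 13) * e^(-0.01*108)
  = 13 + 9 * e^(-1.080)
  = 13 + 9 * 0.33960
  = 13 + 3.0564
  = 16.06%


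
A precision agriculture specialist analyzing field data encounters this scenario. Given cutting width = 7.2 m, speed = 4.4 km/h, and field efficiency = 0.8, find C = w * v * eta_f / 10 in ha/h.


C = w * v * eta_f / 10
  = 7.2 * 4.4 * 0.8 / 10
  = 25.34 / 10
  = 2.53 ha/h


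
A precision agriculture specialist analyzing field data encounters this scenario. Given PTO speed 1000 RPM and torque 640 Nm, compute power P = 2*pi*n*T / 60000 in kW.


P = 2*pi*n*T / 60000
  = 2*pi * 1000 * 640 / 60000
  = 4021238.60 / 60000
  = 67.02 kW


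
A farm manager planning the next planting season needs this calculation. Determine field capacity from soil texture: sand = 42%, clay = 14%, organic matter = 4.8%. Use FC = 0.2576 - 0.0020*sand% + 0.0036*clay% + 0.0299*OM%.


FC = 0.2576 - 0.0020*42 + 0.0036*14 + 0.0299*4.8
   = 0.2576 - 0.0840 + 0.0504 + 0.1435
   = 0.3675


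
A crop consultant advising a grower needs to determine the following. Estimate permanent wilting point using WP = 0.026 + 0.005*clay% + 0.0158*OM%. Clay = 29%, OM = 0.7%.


WP = 0.026 + 0.005*29 + 0.0158*0.7
   = 0.026 + 0.1450 + 0.0111
   = 0.1821


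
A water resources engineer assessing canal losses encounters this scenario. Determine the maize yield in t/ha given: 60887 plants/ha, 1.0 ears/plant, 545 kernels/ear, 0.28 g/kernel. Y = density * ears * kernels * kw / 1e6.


Y = density * ears * kernels * kw
  = 60887 * 1.0 * 545 * 0.28 g/ha
  = 9291356.20 g/ha
  = 9291.36 kg/ha = 9.29 t/ha


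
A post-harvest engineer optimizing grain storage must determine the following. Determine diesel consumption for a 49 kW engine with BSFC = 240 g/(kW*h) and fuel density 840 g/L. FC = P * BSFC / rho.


FC = P * BSFC / rho_fuel
   = 49 * 240 / 840
   = 11760 / 840
   = 14 L/h


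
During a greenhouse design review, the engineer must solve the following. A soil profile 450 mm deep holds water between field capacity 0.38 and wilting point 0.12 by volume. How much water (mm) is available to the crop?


AW = (FC - WP) * D
   = (0.38 - 0.12) * 450
   = 0.26 * 450
   = 117 mm


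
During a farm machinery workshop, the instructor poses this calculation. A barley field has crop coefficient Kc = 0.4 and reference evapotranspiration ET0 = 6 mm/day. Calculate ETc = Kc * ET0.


ETc = Kc * ET0
    = 0.4 * 6
    = 2.40 mm/day


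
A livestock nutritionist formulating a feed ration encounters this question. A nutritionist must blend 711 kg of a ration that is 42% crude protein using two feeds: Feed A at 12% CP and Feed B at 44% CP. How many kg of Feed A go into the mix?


parts_A = CP_b - target = 44 - 42 = 2
parts_B = target - CP_a = 42 - 12 = 30
total_parts = 2 + 30 = 32
Feed A = 711 * 2 / 32 = 44.44 kg
Feed B = 711 * 30 / 32 = 666.56 kg

44.44 kg


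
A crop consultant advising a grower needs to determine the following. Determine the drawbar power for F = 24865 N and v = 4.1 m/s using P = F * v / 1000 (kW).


P = F * v / 1000
  = 24865 * 4.1 / 1000
  = 101946.50 / 1000
  = 101.95 kW


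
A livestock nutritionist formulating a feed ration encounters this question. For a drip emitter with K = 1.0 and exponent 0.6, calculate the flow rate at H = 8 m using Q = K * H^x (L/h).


Q = K * H^x
  = 1.0 * 8^0.6
  = 1.0 * 3.4822
  = 3.48 L/h


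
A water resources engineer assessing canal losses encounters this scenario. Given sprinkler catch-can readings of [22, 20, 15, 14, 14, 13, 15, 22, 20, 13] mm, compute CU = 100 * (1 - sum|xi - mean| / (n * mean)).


xbar = 168 / 10 = 16.800
sum|xi - xbar| = 33.600
CU = 100 * (1 - 33.600 / (10 * 16.800))
   = 100 * (1 - 0.2000)
   = 80%


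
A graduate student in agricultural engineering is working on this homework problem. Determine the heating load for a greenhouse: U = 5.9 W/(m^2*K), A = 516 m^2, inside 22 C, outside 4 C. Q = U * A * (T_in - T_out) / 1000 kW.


dT = 22 - (4) = 18 K
Q = U * A * dT
  = 5.9 * 516 * 18
  = 54799.20 W = 54.80 kW


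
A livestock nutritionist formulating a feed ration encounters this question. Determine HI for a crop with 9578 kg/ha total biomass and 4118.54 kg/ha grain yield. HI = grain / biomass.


HI = grain_yield / biomass
   = 4118.54 / 9578
   = 0.43


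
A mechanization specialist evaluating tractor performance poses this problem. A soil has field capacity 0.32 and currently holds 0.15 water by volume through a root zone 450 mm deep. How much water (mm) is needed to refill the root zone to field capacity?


SMD = (FC - theta) * D
    = (0.32 - 0.15) * 450
    = 0.170 * 450
    = 76.50 mm


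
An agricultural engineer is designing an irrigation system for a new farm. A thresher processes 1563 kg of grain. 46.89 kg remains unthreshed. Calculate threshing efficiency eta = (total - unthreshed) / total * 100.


eta = (total - unthreshed) / total * 100
    = (1563 - 46.89) / 1563 * 100
    = 1516.11 / 1563 * 100
    = 97%


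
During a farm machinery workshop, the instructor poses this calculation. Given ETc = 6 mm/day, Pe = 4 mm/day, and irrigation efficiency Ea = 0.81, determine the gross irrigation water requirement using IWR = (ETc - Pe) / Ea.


IWR = (ETc - Pe) / Ea
    = (6 - 4) / 0.81
    = 2 / 0.81
    = 2.47 mm/day


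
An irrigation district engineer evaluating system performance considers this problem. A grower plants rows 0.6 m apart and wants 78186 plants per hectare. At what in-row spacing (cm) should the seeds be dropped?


spacing = 10000 / (row_sp * density)
        = 10000 / (0.6 * 78186)
        = 10000 / 46911.60
        = 0.21317 m = 21.32 cm


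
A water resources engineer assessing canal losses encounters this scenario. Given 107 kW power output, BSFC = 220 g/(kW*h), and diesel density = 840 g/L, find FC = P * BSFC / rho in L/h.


FC = P * BSFC / rho_fuel
   = 107 * 220 / 840
   = 23540 / 840
   = 28.02 L/h


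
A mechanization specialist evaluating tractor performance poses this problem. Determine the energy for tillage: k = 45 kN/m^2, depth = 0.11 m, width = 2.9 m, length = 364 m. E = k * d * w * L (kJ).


E = k * d * w * L
  = 45 * 0.11 * 2.9 * 364
  = 5225.22 kJ


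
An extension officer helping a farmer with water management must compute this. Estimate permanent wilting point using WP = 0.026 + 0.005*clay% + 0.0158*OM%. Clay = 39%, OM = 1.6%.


WP = 0.026 + 0.005*39 + 0.0158*1.6
   = 0.026 + 0.1950 + 0.0253
   = 0.2463


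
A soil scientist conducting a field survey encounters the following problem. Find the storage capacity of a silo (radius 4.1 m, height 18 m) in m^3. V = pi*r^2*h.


V = pi * r^2 * h
  = pi * 4.1^2 * 18
  = pi * 16.81 * 18
  = 950.58 m^3


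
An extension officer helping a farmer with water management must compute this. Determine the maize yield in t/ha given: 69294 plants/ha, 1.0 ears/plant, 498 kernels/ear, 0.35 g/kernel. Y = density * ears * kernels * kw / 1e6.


Y = density * ears * kernels * kw
  = 69294 * 1.0 * 498 * 0.35 g/ha
  = 12077944.20 g/ha
  = 12077.94 kg/ha = 12.08 t/ha


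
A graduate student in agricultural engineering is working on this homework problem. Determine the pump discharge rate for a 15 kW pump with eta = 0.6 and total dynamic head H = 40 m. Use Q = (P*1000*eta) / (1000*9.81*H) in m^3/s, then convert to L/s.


Q = (P * 1000 * eta) / (rho * g * H)
  = (15 * 1000 * 0.6) / (1000 * 9.81 * 40)
  = 9000 / 392400
  = 0.02294 m^3/s = 22.94 L/s


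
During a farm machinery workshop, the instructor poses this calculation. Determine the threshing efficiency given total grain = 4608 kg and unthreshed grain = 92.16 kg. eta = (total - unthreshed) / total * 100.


eta = (total - unthreshed) / total * 100
    = (4608 - 92.16) / 4608 * 100
    = 4515.84 / 4608 * 100
    = 98%


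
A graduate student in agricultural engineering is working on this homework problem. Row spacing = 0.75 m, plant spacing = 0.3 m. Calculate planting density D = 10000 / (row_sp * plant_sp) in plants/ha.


D = 10000 / (row_sp * plant_sp)
  = 10000 / (0.75 * 0.3)
  = 10000 / 0.2250
  = 44444.44 plants/ha


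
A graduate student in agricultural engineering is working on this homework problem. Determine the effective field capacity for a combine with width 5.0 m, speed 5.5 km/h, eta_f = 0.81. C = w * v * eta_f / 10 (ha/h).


C = w * v * eta_f / 10
  = 5.0 * 5.5 * 0.81 / 10
  = 22.28 / 10
  = 2.23 ha/h


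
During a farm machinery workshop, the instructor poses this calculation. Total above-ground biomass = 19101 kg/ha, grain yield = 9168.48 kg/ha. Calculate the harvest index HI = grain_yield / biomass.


HI = grain_yield / biomass
   = 9168.48 / 19101
   = 0.48


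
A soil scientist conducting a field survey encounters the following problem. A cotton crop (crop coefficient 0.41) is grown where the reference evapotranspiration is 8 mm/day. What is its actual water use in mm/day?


ETc = Kc * ET0
    = 0.41 * 8
    = 3.28 mm/day


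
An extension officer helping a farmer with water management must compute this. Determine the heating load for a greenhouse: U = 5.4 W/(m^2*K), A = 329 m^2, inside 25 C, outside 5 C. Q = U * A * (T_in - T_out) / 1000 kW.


dT = 25 - (5) = 20 K
Q = U * A * dT
  = 5.4 * 329 * 20
  = 35532 W = 35.53 kW


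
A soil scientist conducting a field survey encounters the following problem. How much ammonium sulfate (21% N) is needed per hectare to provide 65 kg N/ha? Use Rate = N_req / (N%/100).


Rate = N_required / (N_content / 100)
     = 65 / (21 / 100)
     = 65 / 0.21
     = 309.52 kg/ha


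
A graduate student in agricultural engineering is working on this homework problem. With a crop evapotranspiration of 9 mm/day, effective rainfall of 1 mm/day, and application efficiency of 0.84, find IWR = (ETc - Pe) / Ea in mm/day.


IWR = (ETc - Pe) / Ea
    = (9 - 1) / 0.84
    = 8 / 0.84
    = 9.52 mm/day


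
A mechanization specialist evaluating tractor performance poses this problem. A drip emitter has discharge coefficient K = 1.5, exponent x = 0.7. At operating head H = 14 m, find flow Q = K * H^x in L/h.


Q = K * H^x
  = 1.5 * 14^0.7
  = 1.5 * 6.3429
  = 9.51 L/h


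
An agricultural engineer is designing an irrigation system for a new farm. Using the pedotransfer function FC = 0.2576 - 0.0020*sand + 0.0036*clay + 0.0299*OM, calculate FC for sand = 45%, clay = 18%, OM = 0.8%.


FC = 0.2576 - 0.0020*45 + 0.0036*18 + 0.0299*0.8
   = 0.2576 - 0.0900 + 0.0648 + 0.0239
   = 0.2563


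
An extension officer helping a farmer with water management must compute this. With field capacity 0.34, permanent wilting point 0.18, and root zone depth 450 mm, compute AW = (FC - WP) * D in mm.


AW = (FC - WP) * D
   = (0.34 - 0.18) * 450
   = 0.16 * 450
   = 72 mm


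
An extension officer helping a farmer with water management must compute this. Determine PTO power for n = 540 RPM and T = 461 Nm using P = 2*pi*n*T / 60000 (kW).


P = 2*pi*n*T / 60000
  = 2*pi * 540 * 461 / 60000
  = 1564136.15 / 60000
  = 26.07 kW


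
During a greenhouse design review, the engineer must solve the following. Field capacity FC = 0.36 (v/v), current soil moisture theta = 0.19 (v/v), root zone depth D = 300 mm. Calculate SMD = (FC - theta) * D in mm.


SMD = (FC - theta) * D
    = (0.36 - 0.19) * 300
    = 0.170 * 300
    = 51 mm


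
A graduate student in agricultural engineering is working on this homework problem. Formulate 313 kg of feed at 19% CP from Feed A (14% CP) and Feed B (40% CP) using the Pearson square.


parts_A = CP_b - target = 40 - 19 = 21
parts_B = target - CP_a = 19 - 14 = 5
total_parts = 21 + 5 = 26
Feed A = 313 * 21 / 26 = 252.81 kg
Feed B = 313 * 5 / 26 = 60.19 kg

252.81 kg


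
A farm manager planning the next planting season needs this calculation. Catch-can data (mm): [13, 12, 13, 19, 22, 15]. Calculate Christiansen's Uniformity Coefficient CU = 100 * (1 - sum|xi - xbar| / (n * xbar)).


xbar = 94 / 6 = 15.667
sum|xi - xbar| = 19.333
CU = 100 * (1 - 19.333 / (6 * 15.667))
   = 100 * (1 - 0.2057)
   = 79.43%


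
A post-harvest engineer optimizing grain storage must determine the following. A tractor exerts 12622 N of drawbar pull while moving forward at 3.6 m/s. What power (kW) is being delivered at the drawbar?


P = F * v / 1000
  = 12622 * 3.6 / 1000
  = 45439.20 / 1000
  = 45.44 kW


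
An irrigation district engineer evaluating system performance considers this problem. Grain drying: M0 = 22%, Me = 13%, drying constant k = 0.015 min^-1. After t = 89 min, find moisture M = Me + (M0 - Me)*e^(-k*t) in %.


M = Me + (M0 - Me) * e^(-k*t)
  = 13 + (22 - 13) * e^(-0.015*89)
  = 13 + 9 * e^(-1.335)
  = 13 + 9 * 0.26316
  = 13 + 2.3684
  = 15.37%


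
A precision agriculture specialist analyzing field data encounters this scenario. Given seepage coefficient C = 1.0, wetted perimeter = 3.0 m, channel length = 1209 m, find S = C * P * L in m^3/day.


S = C * P * L
  = 1.0 * 3.0 * 1209
  = 3627 m^3/day


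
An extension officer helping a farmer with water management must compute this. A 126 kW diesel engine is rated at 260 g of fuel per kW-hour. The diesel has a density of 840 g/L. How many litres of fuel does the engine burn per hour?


FC = P * BSFC / rho_fuel
   = 126 * 260 / 840
   = 32760 / 840
   = 39 L/h


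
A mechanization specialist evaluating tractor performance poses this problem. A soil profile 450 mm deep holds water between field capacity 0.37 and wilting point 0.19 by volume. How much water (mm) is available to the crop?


AW = (FC - WP) * D
   = (0.37 - 0.19) * 450
   = 0.18 * 450
   = 81 mm


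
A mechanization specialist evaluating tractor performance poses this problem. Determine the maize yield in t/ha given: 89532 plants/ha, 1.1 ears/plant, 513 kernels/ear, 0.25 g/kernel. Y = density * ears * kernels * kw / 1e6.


Y = density * ears * kernels * kw
  = 89532 * 1.1 * 513 * 0.25 g/ha
  = 12630726.90 g/ha
  = 12630.73 kg/ha = 12.63 t/ha


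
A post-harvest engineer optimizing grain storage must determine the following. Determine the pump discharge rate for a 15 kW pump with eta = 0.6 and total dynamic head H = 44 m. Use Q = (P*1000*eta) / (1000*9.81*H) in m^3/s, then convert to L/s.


Q = (P * 1000 * eta) / (rho * g * H)
  = (15 * 1000 * 0.6) / (1000 * 9.81 * 44)
  = 9000 / 431640
  = 0.02085 m^3/s = 20.85 L/s


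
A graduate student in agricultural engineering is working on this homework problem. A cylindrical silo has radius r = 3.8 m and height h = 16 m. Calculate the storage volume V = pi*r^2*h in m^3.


V = pi * r^2 * h
  = pi * 3.8^2 * 16
  = pi * 14.44 * 16
  = 725.83 m^3


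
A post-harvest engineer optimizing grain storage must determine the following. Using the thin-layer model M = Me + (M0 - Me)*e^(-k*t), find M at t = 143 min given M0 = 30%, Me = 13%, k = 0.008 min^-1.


M = Me + (M0 - Me) * e^(-k*t)
  = 13 + (30 - 13) * e^(-0.008*143)
  = 13 + 17 * e^(-1.144)
  = 13 + 17 * 0.31854
  = 13 + 5.4152
  = 18.42%


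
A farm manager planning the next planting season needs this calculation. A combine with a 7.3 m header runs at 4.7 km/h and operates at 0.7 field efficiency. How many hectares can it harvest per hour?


C = w * v * eta_f / 10
  = 7.3 * 4.7 * 0.7 / 10
  = 24.02 / 10
  = 2.40 ha/h


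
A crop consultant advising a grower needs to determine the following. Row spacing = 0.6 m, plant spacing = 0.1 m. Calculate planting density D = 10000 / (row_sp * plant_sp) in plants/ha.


D = 10000 / (row_sp * plant_sp)
  = 10000 / (0.6 * 0.1)
  = 10000 / 0.0600
  = 166666.67 plants/ha


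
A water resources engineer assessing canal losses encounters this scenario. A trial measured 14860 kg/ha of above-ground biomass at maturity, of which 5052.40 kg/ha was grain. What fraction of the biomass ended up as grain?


HI = grain_yield / biomass
   = 5052.40 / 14860
   = 0.34


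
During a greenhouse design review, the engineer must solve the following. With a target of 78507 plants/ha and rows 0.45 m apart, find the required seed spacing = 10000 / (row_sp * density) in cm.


spacing = 10000 / (row_sp * density)
        = 10000 / (0.45 * 78507)
        = 10000 / 35328.15
        = 0.28306 m = 28.31 cm


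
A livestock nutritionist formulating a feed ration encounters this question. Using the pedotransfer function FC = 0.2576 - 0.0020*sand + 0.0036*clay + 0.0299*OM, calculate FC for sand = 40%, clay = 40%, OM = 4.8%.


FC = 0.2576 - 0.0020*40 + 0.0036*40 + 0.0299*4.8
   = 0.2576 - 0.0800 + 0.1440 + 0.1435
   = 0.4651


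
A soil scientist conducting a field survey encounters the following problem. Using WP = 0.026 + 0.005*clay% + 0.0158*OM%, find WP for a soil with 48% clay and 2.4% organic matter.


WP = 0.026 + 0.005*48 + 0.0158*2.4
   = 0.026 + 0.2400 + 0.0379
   = 0.3039


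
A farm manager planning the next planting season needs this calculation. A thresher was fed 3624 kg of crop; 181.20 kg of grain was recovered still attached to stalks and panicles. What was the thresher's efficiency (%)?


eta = (total - unthreshed) / total * 100
    = (3624 - 181.20) / 3624 * 100
    = 3442.80 / 3624 * 100
    = 95%


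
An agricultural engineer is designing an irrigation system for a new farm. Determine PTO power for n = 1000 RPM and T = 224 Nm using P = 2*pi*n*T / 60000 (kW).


P = 2*pi*n*T / 60000
  = 2*pi * 1000 * 224 / 60000
  = 1407433.51 / 60000
  = 23.46 kW


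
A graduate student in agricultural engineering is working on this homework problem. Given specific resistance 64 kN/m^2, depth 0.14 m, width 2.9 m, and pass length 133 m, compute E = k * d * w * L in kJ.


E = k * d * w * L
  = 64 * 0.14 * 2.9 * 133
  = 3455.87 kJ


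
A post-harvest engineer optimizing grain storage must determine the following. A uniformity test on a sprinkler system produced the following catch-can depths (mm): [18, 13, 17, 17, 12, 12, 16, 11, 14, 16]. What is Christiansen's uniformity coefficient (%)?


xbar = 146 / 10 = 14.600
sum|xi - xbar| = 22
CU = 100 * (1 - 22 / (10 * 14.600))
   = 100 * (1 - 0.1507)
   = 84.93%


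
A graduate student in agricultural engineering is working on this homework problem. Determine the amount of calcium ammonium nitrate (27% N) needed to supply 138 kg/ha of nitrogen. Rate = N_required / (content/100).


Rate = N_required / (N_content / 100)
     = 138 / (27 / 100)
     = 138 / 0.27
     = 511.11 kg/ha


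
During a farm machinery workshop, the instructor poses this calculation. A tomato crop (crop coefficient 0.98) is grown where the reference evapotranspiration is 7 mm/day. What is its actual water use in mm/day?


ETc = Kc * ET0
    = 0.98 * 7
    = 6.86 mm/day


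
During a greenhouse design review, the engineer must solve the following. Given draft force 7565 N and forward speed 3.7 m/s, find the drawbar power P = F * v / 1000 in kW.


P = F * v / 1000
  = 7565 * 3.7 / 1000
  = 27990.50 / 1000
  = 27.99 kW


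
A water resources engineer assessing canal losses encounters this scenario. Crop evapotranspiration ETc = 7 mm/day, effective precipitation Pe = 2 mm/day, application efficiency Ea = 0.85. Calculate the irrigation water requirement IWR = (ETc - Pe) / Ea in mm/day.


IWR = (ETc - Pe) / Ea
    = (7 - 2) / 0.85
    = 5 / 0.85
    = 5.88 mm/day


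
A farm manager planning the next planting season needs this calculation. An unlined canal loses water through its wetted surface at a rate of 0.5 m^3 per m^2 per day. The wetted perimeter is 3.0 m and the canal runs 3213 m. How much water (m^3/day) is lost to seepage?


S = C * P * L
  = 0.5 * 3.0 * 3213
  = 4819.50 m^3/day


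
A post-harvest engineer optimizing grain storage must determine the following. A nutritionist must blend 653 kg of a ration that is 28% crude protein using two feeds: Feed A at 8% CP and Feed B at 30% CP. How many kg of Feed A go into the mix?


parts_A = CP_b - target = 30 - 28 = 2
parts_B = target - CP_a = 28 - 8 = 20
total_parts = 2 + 20 = 22
Feed A = 653 * 2 / 22 = 59.36 kg
Feed B = 653 * 20 / 22 = 593.64 kg

59.36 kg


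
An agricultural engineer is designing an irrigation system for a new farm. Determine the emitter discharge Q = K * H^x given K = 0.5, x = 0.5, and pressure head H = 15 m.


Q = K * H^x
  = 0.5 * 15^0.5
  = 0.5 * 3.8730
  = 1.94 L/h


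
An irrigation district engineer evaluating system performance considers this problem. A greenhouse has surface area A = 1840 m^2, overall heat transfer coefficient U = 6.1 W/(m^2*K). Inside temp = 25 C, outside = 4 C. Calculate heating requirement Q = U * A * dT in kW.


dT = 25 - (4) = 21 K
Q = U * A * dT
  = 6.1 * 1840 * 21
  = 235704 W = 235.70 kW


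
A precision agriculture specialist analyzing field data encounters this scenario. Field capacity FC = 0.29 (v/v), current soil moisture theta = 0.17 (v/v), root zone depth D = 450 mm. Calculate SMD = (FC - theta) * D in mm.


SMD = (FC - theta) * D
    = (0.29 - 0.17) * 450
    = 0.120 * 450
    = 54 mm


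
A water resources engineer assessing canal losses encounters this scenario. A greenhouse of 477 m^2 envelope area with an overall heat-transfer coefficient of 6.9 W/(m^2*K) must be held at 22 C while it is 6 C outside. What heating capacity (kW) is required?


dT = 22 - (6) = 16 K
Q = U * A * dT
  = 6.9 * 477 * 16
  = 52660.80 W = 52.66 kW


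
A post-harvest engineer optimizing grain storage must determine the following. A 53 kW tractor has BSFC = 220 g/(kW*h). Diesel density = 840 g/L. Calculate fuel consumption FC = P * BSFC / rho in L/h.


FC = P * BSFC / rho_fuel
   = 53 * 220 / 840
   = 11660 / 840
   = 13.88 L/h


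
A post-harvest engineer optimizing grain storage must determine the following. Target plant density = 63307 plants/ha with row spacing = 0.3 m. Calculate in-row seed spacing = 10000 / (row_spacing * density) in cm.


spacing = 10000 / (row_sp * density)
        = 10000 / (0.3 * 63307)
        = 10000 / 18992.10
        = 0.52653 m = 52.65 cm


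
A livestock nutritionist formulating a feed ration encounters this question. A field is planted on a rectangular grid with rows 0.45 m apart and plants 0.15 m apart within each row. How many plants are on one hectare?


D = 10000 / (row_sp * plant_sp)
  = 10000 / (0.45 * 0.15)
  = 10000 / 0.0675
  = 148148.15 plants/ha


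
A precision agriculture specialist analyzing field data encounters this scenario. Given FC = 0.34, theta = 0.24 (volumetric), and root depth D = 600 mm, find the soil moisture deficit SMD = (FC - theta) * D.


SMD = (FC - theta) * D
    = (0.34 - 0.24) * 600
    = 0.100 * 600
    = 60 mm


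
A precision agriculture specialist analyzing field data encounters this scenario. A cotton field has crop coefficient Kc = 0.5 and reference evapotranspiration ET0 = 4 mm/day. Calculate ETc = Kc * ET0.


ETc = Kc * ET0
    = 0.5 * 4
    = 2 mm/day


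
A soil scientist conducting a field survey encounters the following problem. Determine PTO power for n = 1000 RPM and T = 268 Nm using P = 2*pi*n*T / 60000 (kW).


P = 2*pi*n*T / 60000
  = 2*pi * 1000 * 268 / 60000
  = 1683893.66 / 60000
  = 28.06 kW
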